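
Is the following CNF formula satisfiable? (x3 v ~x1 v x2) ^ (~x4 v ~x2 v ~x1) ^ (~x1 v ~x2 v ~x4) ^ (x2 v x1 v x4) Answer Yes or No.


Check all 16 possible truth assignments.
Number of satisfying assignments found: 10.
The formula is satisfiable.

Yes


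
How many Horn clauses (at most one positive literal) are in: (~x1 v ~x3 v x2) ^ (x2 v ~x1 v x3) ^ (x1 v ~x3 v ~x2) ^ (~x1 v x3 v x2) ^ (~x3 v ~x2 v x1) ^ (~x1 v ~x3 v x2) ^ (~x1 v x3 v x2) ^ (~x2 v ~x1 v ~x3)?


A Horn clause has at most one positive literal.
Clause 1: 1 positive lit(s) -> Horn
Clause 2: 2 positive lit(s) -> not Horn
Clause 3: 1 positive lit(s) -> Horn
Clause 4: 2 positive lit(s) -> not Horn
Clause 5: 1 positive lit(s) -> Horn
Clause 6: 1 positive lit(s) -> Horn
Clause 7: 2 positive lit(s) -> not Horn
Clause 8: 0 positive lit(s) -> Horn
Total Horn clauses = 5.

5


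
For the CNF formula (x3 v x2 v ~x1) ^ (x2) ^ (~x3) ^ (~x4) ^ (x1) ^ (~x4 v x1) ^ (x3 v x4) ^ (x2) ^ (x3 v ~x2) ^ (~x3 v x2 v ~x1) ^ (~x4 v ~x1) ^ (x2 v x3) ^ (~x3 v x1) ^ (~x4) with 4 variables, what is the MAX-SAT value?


Enumerate all 16 truth assignments.
For each, count how many of the 14 clauses are satisfied.
The formula is not fully satisfiable, so the maximum is below 14.
Maximum simultaneously satisfiable clauses = 13.

13


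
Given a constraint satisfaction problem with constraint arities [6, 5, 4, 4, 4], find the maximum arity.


The arities are: 6, 5, 4, 4, 4.
Scan for the maximum value.
Maximum arity = 6.

6


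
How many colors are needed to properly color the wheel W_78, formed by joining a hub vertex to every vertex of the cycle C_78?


W_78 consists of the cycle C_78 together with a hub vertex adjacent to every cycle vertex.
The cycle C_78 needs 2 colors (even cycle -> 2).
The hub is adjacent to every cycle vertex, so it must receive a new color distinct from all of them.
Chromatic number = 2 + 1 = 3.

3


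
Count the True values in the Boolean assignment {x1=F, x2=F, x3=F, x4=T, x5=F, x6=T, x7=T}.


The weight is the number of variables assigned True.
True variables: x4, x6, x7.
Weight = 3.

3


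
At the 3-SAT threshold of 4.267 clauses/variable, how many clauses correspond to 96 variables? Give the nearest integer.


The 3-SAT phase transition occurs at approximately 4.267 clauses per variable.
m = 4.267 * 96 = 409.632.
Rounded to nearest integer: 410.

410


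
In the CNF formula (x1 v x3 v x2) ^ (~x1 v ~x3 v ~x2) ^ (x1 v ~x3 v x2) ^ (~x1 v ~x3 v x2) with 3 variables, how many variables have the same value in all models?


Find all satisfying assignments: 4 model(s).
Check which variables have the same value in every model.
No variable is fixed across all models.
Backbone size = 0.

0


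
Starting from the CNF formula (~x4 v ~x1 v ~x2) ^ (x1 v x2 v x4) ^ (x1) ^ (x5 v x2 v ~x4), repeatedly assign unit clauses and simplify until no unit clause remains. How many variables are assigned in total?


Unit propagation repeatedly assigns the literal in any unit clause, then simplifies.
Assignments in order: x1 = T.
No further unit clauses remain.
Total variables assigned = 1.

1


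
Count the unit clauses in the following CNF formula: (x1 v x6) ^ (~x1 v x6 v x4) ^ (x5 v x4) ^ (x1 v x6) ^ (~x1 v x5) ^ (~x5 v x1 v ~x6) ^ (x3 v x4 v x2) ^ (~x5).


A unit clause contains exactly one literal.
Unit clauses found: (~x5).
Count = 1.

1


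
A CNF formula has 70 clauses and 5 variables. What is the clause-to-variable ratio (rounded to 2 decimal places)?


Clause-to-variable ratio = clauses / variables.
70 / 5 = 14.0.

14.0


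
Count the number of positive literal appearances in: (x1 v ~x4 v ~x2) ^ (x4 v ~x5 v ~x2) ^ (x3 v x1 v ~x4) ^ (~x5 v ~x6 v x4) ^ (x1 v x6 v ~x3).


Scan each clause for unnegated literals.
Clause 1: 1 positive; Clause 2: 1 positive; Clause 3: 2 positive; Clause 4: 1 positive; Clause 5: 2 positive.
Total positive literal occurrences = 7.

7


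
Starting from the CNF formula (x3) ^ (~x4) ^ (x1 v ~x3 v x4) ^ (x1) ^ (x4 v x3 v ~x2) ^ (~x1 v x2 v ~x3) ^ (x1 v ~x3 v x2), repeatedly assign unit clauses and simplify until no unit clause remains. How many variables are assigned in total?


Unit propagation repeatedly assigns the literal in any unit clause, then simplifies.
Assignments in order: x3 = T, x4 = F, x1 = T, x2 = T.
No further unit clauses remain.
Total variables assigned = 4.

4


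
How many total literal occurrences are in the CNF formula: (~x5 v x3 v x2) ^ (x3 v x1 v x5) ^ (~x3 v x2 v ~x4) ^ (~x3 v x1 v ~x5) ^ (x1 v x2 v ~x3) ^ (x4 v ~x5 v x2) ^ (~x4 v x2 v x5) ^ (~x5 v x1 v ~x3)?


Clause lengths: 3, 3, 3, 3, 3, 3, 3, 3.
Sum = 3 + 3 + 3 + 3 + 3 + 3 + 3 + 3 = 24.

24


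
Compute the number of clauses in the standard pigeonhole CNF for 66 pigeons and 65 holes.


The PHP encoding has two parts:
1) At-least-one-hole clauses: 66 (one per pigeon, each with 65 literals).
2) At-most-one-pigeon-per-hole clauses: 65 holes * C(66,2) = 65 * 2145 = 139425.
Total clauses = 66 + 139425 = 139491.

139491


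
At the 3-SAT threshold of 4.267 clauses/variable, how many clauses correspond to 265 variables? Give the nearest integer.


The 3-SAT phase transition occurs at approximately 4.267 clauses per variable.
m = 4.267 * 265 = 1130.755.
Rounded to nearest integer: 1131.

1131


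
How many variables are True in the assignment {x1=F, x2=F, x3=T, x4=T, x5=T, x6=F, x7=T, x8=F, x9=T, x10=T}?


The weight is the number of variables assigned True.
True variables: x3, x4, x5, x7, x9, x10.
Weight = 6.

6


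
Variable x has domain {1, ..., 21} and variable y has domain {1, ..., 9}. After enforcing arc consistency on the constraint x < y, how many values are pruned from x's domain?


For the constraint x < y, x needs a supporting value in y's domain.
x can be at most 8 (one less than y's maximum).
Valid x values from domain: 8 out of 21.
Pruned = 21 - 8 = 13.

13


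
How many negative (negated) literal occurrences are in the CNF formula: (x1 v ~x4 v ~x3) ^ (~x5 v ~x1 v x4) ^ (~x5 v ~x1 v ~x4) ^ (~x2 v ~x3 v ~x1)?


Scan each clause for negated literals.
Clause 1: 2 negative; Clause 2: 2 negative; Clause 3: 3 negative; Clause 4: 3 negative.
Total negative literal occurrences = 10.

10


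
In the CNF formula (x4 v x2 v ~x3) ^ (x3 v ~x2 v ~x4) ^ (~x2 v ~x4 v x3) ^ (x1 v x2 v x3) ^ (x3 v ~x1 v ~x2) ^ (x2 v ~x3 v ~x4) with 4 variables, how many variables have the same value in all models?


Find all satisfying assignments: 7 model(s).
Check which variables have the same value in every model.
No variable is fixed across all models.
Backbone size = 0.

0


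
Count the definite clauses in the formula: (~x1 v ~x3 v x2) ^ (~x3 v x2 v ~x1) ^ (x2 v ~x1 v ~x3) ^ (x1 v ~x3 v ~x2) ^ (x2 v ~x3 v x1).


A definite clause has exactly one positive literal.
Clause 1: 1 positive -> definite
Clause 2: 1 positive -> definite
Clause 3: 1 positive -> definite
Clause 4: 1 positive -> definite
Clause 5: 2 positive -> not definite
Definite clause count = 4.

4


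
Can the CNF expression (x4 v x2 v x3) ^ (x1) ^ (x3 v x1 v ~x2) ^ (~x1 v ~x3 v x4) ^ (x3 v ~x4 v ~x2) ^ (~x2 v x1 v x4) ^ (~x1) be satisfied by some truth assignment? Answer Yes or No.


Check all 16 possible truth assignments.
Number of satisfying assignments found: 0.
The formula is unsatisfiable.

No


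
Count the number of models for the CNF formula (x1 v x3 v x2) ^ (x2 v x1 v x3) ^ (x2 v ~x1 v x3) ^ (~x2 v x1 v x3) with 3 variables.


Enumerate all 8 truth assignments over 3 variables.
Test each against every clause.
Satisfying assignments found: 5.

5


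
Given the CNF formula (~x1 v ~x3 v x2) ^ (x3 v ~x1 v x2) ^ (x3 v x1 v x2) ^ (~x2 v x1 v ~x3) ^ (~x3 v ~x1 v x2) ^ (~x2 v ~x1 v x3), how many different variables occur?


Identify each distinct variable in the formula.
Variables found: x1, x2, x3.
Total distinct variables = 3.

3


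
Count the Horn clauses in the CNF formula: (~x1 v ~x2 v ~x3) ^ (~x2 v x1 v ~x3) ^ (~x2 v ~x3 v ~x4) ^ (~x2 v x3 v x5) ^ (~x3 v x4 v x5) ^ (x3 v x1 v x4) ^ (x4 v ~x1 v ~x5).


A Horn clause has at most one positive literal.
Clause 1: 0 positive lit(s) -> Horn
Clause 2: 1 positive lit(s) -> Horn
Clause 3: 0 positive lit(s) -> Horn
Clause 4: 2 positive lit(s) -> not Horn
Clause 5: 2 positive lit(s) -> not Horn
Clause 6: 3 positive lit(s) -> not Horn
Clause 7: 1 positive lit(s) -> Horn
Total Horn clauses = 4.

4


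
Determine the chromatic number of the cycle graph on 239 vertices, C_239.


An odd cycle cannot be 2-colored: alternating two colors around the cycle returns to the start with a conflict.
Since 239 is odd, three colors are required (and three suffice).
Chromatic number = 3.

3


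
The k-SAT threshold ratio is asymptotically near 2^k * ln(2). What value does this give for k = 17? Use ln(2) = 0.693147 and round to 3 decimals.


Using the asymptotic formula: threshold ~ 2^k * ln(2).
2^17 = 131072.
131072 * 0.693147 = 90852.164.

90852.164


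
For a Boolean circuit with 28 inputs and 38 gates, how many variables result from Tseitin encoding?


The Tseitin transformation introduces one auxiliary variable per gate.
Total variables = inputs + gates = 28 + 38 = 66.

66


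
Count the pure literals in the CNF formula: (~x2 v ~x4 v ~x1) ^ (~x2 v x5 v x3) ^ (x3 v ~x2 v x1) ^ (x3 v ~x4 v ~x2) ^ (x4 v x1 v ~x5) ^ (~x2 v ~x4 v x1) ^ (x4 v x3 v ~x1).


A pure literal appears in only one polarity across all clauses.
Pure literals: x2 (negative only), x3 (positive only).
Count = 2.

2


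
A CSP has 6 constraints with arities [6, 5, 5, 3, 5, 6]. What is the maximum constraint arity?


The arities are: 6, 5, 5, 3, 5, 6.
Scan for the maximum value.
Maximum arity = 6.

6


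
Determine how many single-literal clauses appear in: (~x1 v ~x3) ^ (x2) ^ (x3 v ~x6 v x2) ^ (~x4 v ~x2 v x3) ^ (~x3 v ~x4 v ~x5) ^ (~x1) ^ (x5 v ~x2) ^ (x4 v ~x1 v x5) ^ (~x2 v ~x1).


A unit clause contains exactly one literal.
Unit clauses found: (x2), (~x1).
Count = 2.

2


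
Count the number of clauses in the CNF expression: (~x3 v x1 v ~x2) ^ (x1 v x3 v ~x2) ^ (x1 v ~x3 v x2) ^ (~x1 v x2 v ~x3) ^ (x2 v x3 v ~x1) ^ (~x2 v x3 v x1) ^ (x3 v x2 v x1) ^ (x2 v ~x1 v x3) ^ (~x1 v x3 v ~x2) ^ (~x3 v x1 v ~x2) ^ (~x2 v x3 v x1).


Each group enclosed in parentheses joined by ^ is one clause.
Counting the conjuncts: 11 clauses.

11


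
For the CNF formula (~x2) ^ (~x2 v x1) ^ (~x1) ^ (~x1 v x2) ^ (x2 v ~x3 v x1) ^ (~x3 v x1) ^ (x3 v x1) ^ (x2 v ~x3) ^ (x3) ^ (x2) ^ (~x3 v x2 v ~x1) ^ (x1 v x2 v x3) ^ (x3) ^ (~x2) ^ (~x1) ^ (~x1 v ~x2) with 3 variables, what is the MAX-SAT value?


Enumerate all 8 truth assignments.
For each, count how many of the 16 clauses are satisfied.
The formula is not fully satisfiable, so the maximum is below 16.
Maximum simultaneously satisfiable clauses = 12.

12


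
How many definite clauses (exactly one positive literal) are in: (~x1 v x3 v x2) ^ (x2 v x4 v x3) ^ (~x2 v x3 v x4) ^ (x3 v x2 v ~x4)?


A definite clause has exactly one positive literal.
Clause 1: 2 positive -> not definite
Clause 2: 3 positive -> not definite
Clause 3: 2 positive -> not definite
Clause 4: 2 positive -> not definite
Definite clause count = 0.

0


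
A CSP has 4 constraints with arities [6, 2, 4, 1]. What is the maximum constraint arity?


The arities are: 6, 2, 4, 1.
Scan for the maximum value.
Maximum arity = 6.

6


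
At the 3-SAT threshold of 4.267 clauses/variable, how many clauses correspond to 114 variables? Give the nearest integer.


The 3-SAT phase transition occurs at approximately 4.267 clauses per variable.
m = 4.267 * 114 = 486.438.
Rounded to nearest integer: 486.

486


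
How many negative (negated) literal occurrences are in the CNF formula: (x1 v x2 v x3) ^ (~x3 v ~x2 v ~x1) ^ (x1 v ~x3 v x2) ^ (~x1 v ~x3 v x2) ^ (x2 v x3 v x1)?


Scan each clause for negated literals.
Clause 1: 0 negative; Clause 2: 3 negative; Clause 3: 1 negative; Clause 4: 2 negative; Clause 5: 0 negative.
Total negative literal occurrences = 6.

6


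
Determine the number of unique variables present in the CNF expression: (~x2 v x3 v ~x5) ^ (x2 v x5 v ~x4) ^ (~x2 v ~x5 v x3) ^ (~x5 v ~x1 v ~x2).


Identify each distinct variable in the formula.
Variables found: x1, x2, x3, x4, x5.
Total distinct variables = 5.

5


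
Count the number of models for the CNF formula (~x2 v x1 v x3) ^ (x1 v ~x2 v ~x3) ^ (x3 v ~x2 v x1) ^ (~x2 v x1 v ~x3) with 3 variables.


Enumerate all 8 truth assignments over 3 variables.
Test each against every clause.
Satisfying assignments found: 6.

6


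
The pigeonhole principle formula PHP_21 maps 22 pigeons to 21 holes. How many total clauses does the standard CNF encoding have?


The PHP encoding has two parts:
1) At-least-one-hole clauses: 22 (one per pigeon, each with 21 literals).
2) At-most-one-pigeon-per-hole clauses: 21 holes * C(22,2) = 21 * 231 = 4851.
Total clauses = 22 + 4851 = 4873.

4873


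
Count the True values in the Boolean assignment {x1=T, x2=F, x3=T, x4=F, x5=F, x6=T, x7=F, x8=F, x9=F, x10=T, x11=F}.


The weight is the number of variables assigned True.
True variables: x1, x3, x6, x10.
Weight = 4.

4


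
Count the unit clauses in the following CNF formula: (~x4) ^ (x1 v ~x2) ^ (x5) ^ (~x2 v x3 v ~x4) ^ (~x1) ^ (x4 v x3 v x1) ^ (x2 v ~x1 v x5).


A unit clause contains exactly one literal.
Unit clauses found: (~x4), (x5), (~x1).
Count = 3.

3


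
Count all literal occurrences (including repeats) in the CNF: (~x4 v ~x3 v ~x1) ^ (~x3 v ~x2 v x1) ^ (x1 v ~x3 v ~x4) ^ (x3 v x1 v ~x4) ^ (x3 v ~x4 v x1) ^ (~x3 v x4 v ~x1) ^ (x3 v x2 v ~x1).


Clause lengths: 3, 3, 3, 3, 3, 3, 3.
Sum = 3 + 3 + 3 + 3 + 3 + 3 + 3 = 21.

21


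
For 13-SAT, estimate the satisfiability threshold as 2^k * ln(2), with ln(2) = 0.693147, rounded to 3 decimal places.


Using the asymptotic formula: threshold ~ 2^k * ln(2).
2^13 = 8192.
8192 * 0.693147 = 5678.26.

5678.26


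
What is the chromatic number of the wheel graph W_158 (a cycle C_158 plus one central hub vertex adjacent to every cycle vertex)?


W_158 consists of the cycle C_158 together with a hub vertex adjacent to every cycle vertex.
The cycle C_158 needs 2 colors (even cycle -> 2).
The hub is adjacent to every cycle vertex, so it must receive a new color distinct from all of them.
Chromatic number = 2 + 1 = 3.

3


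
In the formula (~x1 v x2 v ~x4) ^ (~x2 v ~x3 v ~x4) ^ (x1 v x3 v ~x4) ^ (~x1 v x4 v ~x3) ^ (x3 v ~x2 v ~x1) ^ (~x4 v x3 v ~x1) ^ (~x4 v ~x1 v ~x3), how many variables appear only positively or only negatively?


A pure literal appears in only one polarity across all clauses.
No pure literals found.
Count = 0.

0


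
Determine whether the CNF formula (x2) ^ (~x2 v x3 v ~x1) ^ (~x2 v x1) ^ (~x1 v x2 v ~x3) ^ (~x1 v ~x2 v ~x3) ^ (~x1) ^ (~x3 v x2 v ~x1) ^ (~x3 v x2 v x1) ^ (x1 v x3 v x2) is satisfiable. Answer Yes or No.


Check all 8 possible truth assignments.
Number of satisfying assignments found: 0.
The formula is unsatisfiable.

No


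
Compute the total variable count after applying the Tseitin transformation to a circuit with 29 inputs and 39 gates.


The Tseitin transformation introduces one auxiliary variable per gate.
Total variables = inputs + gates = 29 + 39 = 68.

68


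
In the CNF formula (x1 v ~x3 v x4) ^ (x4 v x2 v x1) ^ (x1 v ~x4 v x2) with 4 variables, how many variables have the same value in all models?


Find all satisfying assignments: 11 model(s).
Check which variables have the same value in every model.
No variable is fixed across all models.
Backbone size = 0.

0


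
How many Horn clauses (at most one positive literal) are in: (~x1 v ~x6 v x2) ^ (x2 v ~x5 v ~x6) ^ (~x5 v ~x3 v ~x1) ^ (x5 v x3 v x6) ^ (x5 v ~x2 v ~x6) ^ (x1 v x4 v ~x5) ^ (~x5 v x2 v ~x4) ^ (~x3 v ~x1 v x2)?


A Horn clause has at most one positive literal.
Clause 1: 1 positive lit(s) -> Horn
Clause 2: 1 positive lit(s) -> Horn
Clause 3: 0 positive lit(s) -> Horn
Clause 4: 3 positive lit(s) -> not Horn
Clause 5: 1 positive lit(s) -> Horn
Clause 6: 2 positive lit(s) -> not Horn
Clause 7: 1 positive lit(s) -> Horn
Clause 8: 1 positive lit(s) -> Horn
Total Horn clauses = 6.

6


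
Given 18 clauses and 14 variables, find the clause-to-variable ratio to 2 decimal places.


Clause-to-variable ratio = clauses / variables.
18 / 14 = 1.29.

1.29


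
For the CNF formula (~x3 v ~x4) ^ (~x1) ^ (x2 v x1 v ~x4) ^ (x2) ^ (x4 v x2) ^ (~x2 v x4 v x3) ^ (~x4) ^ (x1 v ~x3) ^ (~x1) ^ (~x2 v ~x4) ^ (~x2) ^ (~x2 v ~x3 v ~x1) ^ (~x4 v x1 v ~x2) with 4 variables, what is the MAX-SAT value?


Enumerate all 16 truth assignments.
For each, count how many of the 13 clauses are satisfied.
The formula is not fully satisfiable, so the maximum is below 13.
Maximum simultaneously satisfiable clauses = 11.

11


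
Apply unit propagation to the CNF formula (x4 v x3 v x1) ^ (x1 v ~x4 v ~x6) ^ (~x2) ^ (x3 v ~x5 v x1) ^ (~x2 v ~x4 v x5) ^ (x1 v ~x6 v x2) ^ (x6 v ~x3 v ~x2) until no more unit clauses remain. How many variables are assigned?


Unit propagation repeatedly assigns the literal in any unit clause, then simplifies.
Assignments in order: x2 = F.
No further unit clauses remain.
Total variables assigned = 1.

1


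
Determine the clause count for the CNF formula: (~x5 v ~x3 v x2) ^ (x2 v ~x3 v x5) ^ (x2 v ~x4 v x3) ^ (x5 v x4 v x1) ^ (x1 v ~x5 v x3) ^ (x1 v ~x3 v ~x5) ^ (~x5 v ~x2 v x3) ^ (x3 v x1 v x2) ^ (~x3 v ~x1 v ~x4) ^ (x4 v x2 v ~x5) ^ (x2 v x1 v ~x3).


Each group enclosed in parentheses joined by ^ is one clause.
Counting the conjuncts: 11 clauses.

11


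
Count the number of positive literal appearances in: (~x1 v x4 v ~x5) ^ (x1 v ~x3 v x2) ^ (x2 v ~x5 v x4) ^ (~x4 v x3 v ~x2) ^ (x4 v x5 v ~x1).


Scan each clause for unnegated literals.
Clause 1: 1 positive; Clause 2: 2 positive; Clause 3: 2 positive; Clause 4: 1 positive; Clause 5: 2 positive.
Total positive literal occurrences = 8.

8


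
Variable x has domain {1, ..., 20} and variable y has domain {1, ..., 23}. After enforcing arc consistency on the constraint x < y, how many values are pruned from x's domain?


For the constraint x < y, x needs a supporting value in y's domain.
x can be at most 22 (one less than y's maximum).
Valid x values from domain: 20 out of 20.
Pruned = 20 - 20 = 0.

0


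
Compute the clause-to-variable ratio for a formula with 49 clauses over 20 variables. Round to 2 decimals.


Clause-to-variable ratio = clauses / variables.
49 / 20 = 2.45.

2.45


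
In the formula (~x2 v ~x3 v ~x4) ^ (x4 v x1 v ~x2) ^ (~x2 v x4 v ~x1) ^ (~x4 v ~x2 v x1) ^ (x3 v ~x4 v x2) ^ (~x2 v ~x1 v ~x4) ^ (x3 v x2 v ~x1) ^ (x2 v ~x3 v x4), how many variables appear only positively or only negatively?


A pure literal appears in only one polarity across all clauses.
No pure literals found.
Count = 0.

0


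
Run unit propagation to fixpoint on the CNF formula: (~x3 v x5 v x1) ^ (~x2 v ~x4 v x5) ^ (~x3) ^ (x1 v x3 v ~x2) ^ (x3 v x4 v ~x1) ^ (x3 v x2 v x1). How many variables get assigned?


Unit propagation repeatedly assigns the literal in any unit clause, then simplifies.
Assignments in order: x3 = F.
No further unit clauses remain.
Total variables assigned = 1.

1


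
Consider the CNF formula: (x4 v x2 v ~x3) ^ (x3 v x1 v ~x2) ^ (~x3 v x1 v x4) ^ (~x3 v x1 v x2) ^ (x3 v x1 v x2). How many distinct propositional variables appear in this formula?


Identify each distinct variable in the formula.
Variables found: x1, x2, x3, x4.
Total distinct variables = 4.

4


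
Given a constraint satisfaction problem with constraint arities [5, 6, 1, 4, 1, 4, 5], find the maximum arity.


The arities are: 5, 6, 1, 4, 1, 4, 5.
Scan for the maximum value.
Maximum arity = 6.

6


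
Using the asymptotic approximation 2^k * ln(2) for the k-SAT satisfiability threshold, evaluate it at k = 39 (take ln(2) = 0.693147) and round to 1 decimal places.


Using the asymptotic formula: threshold ~ 2^k * ln(2).
2^39 = 549755813888.
549755813888 * 0.693147 = 381061593129.0.

381061593129.0


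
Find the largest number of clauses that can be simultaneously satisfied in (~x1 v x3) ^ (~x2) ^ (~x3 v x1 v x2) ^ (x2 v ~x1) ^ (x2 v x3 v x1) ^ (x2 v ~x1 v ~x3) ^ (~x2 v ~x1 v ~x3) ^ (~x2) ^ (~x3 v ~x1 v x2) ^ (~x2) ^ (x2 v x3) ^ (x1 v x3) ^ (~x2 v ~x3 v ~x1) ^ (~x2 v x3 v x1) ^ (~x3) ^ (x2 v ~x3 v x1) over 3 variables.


Enumerate all 8 truth assignments.
For each, count how many of the 16 clauses are satisfied.
The formula is not fully satisfiable, so the maximum is below 16.
Maximum simultaneously satisfiable clauses = 13.

13


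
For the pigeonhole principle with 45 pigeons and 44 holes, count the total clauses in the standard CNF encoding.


The PHP encoding has two parts:
1) At-least-one-hole clauses: 45 (one per pigeon, each with 44 literals).
2) At-most-one-pigeon-per-hole clauses: 44 holes * C(45,2) = 44 * 990 = 43560.
Total clauses = 45 + 43560 = 43605.

43605


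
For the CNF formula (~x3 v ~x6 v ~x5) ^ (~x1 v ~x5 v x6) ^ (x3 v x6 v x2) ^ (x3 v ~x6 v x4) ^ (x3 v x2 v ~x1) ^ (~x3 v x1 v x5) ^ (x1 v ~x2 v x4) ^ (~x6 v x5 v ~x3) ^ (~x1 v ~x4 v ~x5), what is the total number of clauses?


Each group enclosed in parentheses joined by ^ is one clause.
Counting the conjuncts: 9 clauses.

9


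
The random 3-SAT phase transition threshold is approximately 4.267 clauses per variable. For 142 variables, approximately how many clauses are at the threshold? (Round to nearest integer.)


The 3-SAT phase transition occurs at approximately 4.267 clauses per variable.
m = 4.267 * 142 = 605.914.
Rounded to nearest integer: 606.

606


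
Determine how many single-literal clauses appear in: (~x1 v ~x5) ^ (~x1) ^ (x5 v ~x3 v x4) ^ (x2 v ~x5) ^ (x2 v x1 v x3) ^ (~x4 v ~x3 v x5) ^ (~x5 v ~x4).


A unit clause contains exactly one literal.
Unit clauses found: (~x1).
Count = 1.

1


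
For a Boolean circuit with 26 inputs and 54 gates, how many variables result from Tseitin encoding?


The Tseitin transformation introduces one auxiliary variable per gate.
Total variables = inputs + gates = 26 + 54 = 80.

80


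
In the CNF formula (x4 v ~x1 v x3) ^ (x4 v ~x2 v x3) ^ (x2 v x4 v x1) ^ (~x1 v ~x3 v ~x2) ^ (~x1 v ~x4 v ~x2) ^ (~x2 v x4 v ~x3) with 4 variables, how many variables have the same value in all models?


Find all satisfying assignments: 7 model(s).
Check which variables have the same value in every model.
No variable is fixed across all models.
Backbone size = 0.

0


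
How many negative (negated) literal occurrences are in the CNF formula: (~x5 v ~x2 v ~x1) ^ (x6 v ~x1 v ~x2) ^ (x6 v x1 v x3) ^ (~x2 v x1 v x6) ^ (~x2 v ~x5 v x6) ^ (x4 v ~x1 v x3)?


Scan each clause for negated literals.
Clause 1: 3 negative; Clause 2: 2 negative; Clause 3: 0 negative; Clause 4: 1 negative; Clause 5: 2 negative; Clause 6: 1 negative.
Total negative literal occurrences = 9.

9


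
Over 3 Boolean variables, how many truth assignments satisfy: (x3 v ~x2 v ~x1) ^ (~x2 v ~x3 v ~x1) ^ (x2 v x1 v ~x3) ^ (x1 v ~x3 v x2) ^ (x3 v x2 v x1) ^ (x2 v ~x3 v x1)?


Enumerate all 8 truth assignments over 3 variables.
Test each against every clause.
Satisfying assignments found: 4.

4


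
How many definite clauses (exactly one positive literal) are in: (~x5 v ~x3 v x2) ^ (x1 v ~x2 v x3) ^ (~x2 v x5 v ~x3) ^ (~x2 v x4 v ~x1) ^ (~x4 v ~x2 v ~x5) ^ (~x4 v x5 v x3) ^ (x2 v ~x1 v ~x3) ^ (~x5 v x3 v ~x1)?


A definite clause has exactly one positive literal.
Clause 1: 1 positive -> definite
Clause 2: 2 positive -> not definite
Clause 3: 1 positive -> definite
Clause 4: 1 positive -> definite
Clause 5: 0 positive -> not definite
Clause 6: 2 positive -> not definite
Clause 7: 1 positive -> definite
Clause 8: 1 positive -> definite
Definite clause count = 5.

5


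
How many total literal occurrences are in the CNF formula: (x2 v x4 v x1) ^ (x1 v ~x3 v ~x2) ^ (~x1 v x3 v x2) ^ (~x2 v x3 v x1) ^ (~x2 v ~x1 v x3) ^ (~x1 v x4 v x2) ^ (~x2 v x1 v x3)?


Clause lengths: 3, 3, 3, 3, 3, 3, 3.
Sum = 3 + 3 + 3 + 3 + 3 + 3 + 3 = 21.

21


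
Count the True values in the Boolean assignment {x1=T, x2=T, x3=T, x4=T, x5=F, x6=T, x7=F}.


The weight is the number of variables assigned True.
True variables: x1, x2, x3, x4, x6.
Weight = 5.

5


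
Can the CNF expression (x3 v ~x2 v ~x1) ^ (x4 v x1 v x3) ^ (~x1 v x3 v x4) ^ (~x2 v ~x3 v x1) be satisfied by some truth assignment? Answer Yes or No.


Check all 16 possible truth assignments.
Number of satisfying assignments found: 9.
The formula is satisfiable.

Yes


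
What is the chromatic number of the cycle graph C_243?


An odd cycle cannot be 2-colored: alternating two colors around the cycle returns to the start with a conflict.
Since 243 is odd, three colors are required (and three suffice).
Chromatic number = 3.

3


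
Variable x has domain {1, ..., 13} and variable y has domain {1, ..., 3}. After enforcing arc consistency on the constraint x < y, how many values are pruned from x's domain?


For the constraint x < y, x needs a supporting value in y's domain.
x can be at most 2 (one less than y's maximum).
Valid x values from domain: 2 out of 13.
Pruned = 13 - 2 = 11.

11


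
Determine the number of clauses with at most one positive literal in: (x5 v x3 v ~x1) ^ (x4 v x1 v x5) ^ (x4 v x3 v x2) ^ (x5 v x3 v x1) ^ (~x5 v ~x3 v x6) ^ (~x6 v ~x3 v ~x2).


A Horn clause has at most one positive literal.
Clause 1: 2 positive lit(s) -> not Horn
Clause 2: 3 positive lit(s) -> not Horn
Clause 3: 3 positive lit(s) -> not Horn
Clause 4: 3 positive lit(s) -> not Horn
Clause 5: 1 positive lit(s) -> Horn
Clause 6: 0 positive lit(s) -> Horn
Total Horn clauses = 2.

2


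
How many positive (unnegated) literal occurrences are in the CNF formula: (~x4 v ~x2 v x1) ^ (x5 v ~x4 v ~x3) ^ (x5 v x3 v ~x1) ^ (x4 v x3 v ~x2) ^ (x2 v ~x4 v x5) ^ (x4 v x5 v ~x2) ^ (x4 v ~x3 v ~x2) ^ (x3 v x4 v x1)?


Scan each clause for unnegated literals.
Clause 1: 1 positive; Clause 2: 1 positive; Clause 3: 2 positive; Clause 4: 2 positive; Clause 5: 2 positive; Clause 6: 2 positive; Clause 7: 1 positive; Clause 8: 3 positive.
Total positive literal occurrences = 14.

14


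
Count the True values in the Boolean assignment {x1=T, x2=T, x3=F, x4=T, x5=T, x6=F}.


The weight is the number of variables assigned True.
True variables: x1, x2, x4, x5.
Weight = 4.

4


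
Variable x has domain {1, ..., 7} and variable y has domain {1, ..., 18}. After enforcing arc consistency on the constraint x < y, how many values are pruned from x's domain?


For the constraint x < y, x needs a supporting value in y's domain.
x can be at most 17 (one less than y's maximum).
Valid x values from domain: 7 out of 7.
Pruned = 7 - 7 = 0.

0


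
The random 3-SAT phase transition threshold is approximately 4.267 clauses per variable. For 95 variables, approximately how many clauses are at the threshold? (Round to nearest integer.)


The 3-SAT phase transition occurs at approximately 4.267 clauses per variable.
m = 4.267 * 95 = 405.365.
Rounded to nearest integer: 405.

405


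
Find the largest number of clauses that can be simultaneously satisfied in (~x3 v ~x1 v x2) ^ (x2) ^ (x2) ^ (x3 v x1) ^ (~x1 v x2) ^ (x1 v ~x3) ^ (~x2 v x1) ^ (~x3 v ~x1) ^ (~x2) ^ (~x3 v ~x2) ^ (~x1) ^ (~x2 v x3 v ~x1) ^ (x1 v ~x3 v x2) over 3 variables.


Enumerate all 8 truth assignments.
For each, count how many of the 13 clauses are satisfied.
The formula is not fully satisfiable, so the maximum is below 13.
Maximum simultaneously satisfiable clauses = 10.

10


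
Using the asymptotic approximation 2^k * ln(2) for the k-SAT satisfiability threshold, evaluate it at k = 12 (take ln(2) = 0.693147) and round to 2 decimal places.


Using the asymptotic formula: threshold ~ 2^k * ln(2).
2^12 = 4096.
4096 * 0.693147 = 2839.13.

2839.13


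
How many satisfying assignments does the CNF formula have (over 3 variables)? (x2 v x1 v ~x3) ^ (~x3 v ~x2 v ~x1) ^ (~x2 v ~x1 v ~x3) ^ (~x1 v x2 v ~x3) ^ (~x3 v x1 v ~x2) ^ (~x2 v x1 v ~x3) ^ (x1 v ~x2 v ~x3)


Enumerate all 8 truth assignments over 3 variables.
Test each against every clause.
Satisfying assignments found: 4.

4


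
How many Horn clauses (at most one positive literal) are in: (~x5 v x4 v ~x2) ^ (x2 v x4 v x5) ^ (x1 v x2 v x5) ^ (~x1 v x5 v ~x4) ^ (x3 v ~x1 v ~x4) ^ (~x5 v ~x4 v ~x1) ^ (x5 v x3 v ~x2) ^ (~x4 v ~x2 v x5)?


A Horn clause has at most one positive literal.
Clause 1: 1 positive lit(s) -> Horn
Clause 2: 3 positive lit(s) -> not Horn
Clause 3: 3 positive lit(s) -> not Horn
Clause 4: 1 positive lit(s) -> Horn
Clause 5: 1 positive lit(s) -> Horn
Clause 6: 0 positive lit(s) -> Horn
Clause 7: 2 positive lit(s) -> not Horn
Clause 8: 1 positive lit(s) -> Horn
Total Horn clauses = 5.

5


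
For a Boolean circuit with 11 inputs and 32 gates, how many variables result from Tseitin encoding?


The Tseitin transformation introduces one auxiliary variable per gate.
Total variables = inputs + gates = 11 + 32 = 43.

43


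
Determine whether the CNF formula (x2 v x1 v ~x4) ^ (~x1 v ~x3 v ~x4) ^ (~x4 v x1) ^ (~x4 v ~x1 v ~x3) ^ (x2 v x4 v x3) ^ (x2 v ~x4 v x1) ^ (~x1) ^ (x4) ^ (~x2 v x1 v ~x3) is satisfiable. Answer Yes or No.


Check all 16 possible truth assignments.
Number of satisfying assignments found: 0.
The formula is unsatisfiable.

No


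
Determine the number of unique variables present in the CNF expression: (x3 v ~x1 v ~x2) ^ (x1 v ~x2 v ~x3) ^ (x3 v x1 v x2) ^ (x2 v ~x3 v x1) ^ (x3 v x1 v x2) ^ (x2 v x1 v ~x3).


Identify each distinct variable in the formula.
Variables found: x1, x2, x3.
Total distinct variables = 3.

3


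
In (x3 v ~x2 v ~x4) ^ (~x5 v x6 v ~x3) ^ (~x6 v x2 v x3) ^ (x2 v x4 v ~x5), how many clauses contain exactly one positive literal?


A definite clause has exactly one positive literal.
Clause 1: 1 positive -> definite
Clause 2: 1 positive -> definite
Clause 3: 2 positive -> not definite
Clause 4: 2 positive -> not definite
Definite clause count = 2.

2


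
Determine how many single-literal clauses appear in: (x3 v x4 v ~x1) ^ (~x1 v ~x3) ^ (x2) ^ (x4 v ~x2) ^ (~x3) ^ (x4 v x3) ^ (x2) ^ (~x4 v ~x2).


A unit clause contains exactly one literal.
Unit clauses found: (x2), (~x3), (x2).
Count = 3.

3


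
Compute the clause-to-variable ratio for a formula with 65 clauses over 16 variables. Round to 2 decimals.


Clause-to-variable ratio = clauses / variables.
65 / 16 = 4.06.

4.06


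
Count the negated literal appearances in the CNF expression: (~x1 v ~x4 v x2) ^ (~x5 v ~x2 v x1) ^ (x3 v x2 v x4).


Scan each clause for negated literals.
Clause 1: 2 negative; Clause 2: 2 negative; Clause 3: 0 negative.
Total negative literal occurrences = 4.

4


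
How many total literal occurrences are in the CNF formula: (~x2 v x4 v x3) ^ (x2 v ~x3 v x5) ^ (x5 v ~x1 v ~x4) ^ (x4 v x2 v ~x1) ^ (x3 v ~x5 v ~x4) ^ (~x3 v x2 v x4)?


Clause lengths: 3, 3, 3, 3, 3, 3.
Sum = 3 + 3 + 3 + 3 + 3 + 3 = 18.

18


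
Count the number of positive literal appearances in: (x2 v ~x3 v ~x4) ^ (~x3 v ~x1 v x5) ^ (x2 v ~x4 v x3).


Scan each clause for unnegated literals.
Clause 1: 1 positive; Clause 2: 1 positive; Clause 3: 2 positive.
Total positive literal occurrences = 4.

4


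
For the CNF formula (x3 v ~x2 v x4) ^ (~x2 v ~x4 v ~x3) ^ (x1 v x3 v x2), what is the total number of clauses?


Each group enclosed in parentheses joined by ^ is one clause.
Counting the conjuncts: 3 clauses.

3


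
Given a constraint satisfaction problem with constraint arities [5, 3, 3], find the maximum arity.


The arities are: 5, 3, 3.
Scan for the maximum value.
Maximum arity = 5.

5


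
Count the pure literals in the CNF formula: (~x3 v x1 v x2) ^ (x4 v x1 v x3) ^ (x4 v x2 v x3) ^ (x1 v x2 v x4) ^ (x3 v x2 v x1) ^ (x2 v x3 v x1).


A pure literal appears in only one polarity across all clauses.
Pure literals: x1 (positive only), x2 (positive only), x4 (positive only).
Count = 3.

3


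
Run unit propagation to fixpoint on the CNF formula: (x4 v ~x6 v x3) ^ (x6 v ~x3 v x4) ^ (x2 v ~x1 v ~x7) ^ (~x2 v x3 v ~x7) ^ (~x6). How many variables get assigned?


Unit propagation repeatedly assigns the literal in any unit clause, then simplifies.
Assignments in order: x6 = F.
No further unit clauses remain.
Total variables assigned = 1.

1


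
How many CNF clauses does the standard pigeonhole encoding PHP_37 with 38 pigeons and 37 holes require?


The PHP encoding has two parts:
1) At-least-one-hole clauses: 38 (one per pigeon, each with 37 literals).
2) At-most-one-pigeon-per-hole clauses: 37 holes * C(38,2) = 37 * 703 = 26011.
Total clauses = 38 + 26011 = 26049.

26049


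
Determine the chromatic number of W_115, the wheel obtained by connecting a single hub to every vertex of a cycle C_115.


W_115 consists of the cycle C_115 together with a hub vertex adjacent to every cycle vertex.
The cycle C_115 needs 3 colors (odd cycle -> 3).
The hub is adjacent to every cycle vertex, so it must receive a new color distinct from all of them.
Chromatic number = 3 + 1 = 4.

4


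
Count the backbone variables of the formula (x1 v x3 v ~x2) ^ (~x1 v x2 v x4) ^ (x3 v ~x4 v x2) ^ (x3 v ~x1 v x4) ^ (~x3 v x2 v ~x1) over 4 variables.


Find all satisfying assignments: 8 model(s).
Check which variables have the same value in every model.
No variable is fixed across all models.
Backbone size = 0.

0


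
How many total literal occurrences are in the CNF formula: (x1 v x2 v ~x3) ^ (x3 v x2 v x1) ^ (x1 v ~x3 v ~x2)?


Clause lengths: 3, 3, 3.
Sum = 3 + 3 + 3 = 9.

9


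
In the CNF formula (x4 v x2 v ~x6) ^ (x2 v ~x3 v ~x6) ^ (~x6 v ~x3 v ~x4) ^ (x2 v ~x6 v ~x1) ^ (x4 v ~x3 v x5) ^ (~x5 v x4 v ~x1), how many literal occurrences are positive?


Scan each clause for unnegated literals.
Clause 1: 2 positive; Clause 2: 1 positive; Clause 3: 0 positive; Clause 4: 1 positive; Clause 5: 2 positive; Clause 6: 1 positive.
Total positive literal occurrences = 7.

7


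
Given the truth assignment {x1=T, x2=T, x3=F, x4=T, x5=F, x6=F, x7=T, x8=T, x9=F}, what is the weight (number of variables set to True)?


The weight is the number of variables assigned True.
True variables: x1, x2, x4, x7, x8.
Weight = 5.

5


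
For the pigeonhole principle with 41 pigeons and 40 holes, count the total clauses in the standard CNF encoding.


The PHP encoding has two parts:
1) At-least-one-hole clauses: 41 (one per pigeon, each with 40 literals).
2) At-most-one-pigeon-per-hole clauses: 40 holes * C(41,2) = 40 * 820 = 32800.
Total clauses = 41 + 32800 = 32841.

32841


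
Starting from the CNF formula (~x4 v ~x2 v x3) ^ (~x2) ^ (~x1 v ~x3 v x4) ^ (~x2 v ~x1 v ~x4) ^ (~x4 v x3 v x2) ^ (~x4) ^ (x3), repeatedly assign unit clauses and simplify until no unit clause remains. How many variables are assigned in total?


Unit propagation repeatedly assigns the literal in any unit clause, then simplifies.
Assignments in order: x2 = F, x4 = F, x3 = T, x1 = F.
No further unit clauses remain.
Total variables assigned = 4.

4


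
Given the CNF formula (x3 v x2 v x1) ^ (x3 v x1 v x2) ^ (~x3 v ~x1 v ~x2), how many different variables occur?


Identify each distinct variable in the formula.
Variables found: x1, x2, x3.
Total distinct variables = 3.

3


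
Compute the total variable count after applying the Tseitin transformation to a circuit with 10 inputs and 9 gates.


The Tseitin transformation introduces one auxiliary variable per gate.
Total variables = inputs + gates = 10 + 9 = 19.

19


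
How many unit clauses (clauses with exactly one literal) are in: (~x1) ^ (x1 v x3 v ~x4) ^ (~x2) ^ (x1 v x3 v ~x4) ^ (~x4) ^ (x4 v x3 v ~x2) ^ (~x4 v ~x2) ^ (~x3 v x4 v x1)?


A unit clause contains exactly one literal.
Unit clauses found: (~x1), (~x2), (~x4).
Count = 3.

3


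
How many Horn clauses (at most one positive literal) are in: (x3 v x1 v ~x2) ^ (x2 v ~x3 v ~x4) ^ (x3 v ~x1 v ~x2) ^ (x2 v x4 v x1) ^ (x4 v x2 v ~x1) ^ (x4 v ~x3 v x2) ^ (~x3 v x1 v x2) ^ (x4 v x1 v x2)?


A Horn clause has at most one positive literal.
Clause 1: 2 positive lit(s) -> not Horn
Clause 2: 1 positive lit(s) -> Horn
Clause 3: 1 positive lit(s) -> Horn
Clause 4: 3 positive lit(s) -> not Horn
Clause 5: 2 positive lit(s) -> not Horn
Clause 6: 2 positive lit(s) -> not Horn
Clause 7: 2 positive lit(s) -> not Horn
Clause 8: 3 positive lit(s) -> not Horn
Total Horn clauses = 2.

2


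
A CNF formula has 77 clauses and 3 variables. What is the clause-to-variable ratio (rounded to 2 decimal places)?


Clause-to-variable ratio = clauses / variables.
77 / 3 = 25.67.

25.67


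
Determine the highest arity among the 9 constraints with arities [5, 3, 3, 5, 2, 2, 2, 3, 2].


The arities are: 5, 3, 3, 5, 2, 2, 2, 3, 2.
Scan for the maximum value.
Maximum arity = 5.

5


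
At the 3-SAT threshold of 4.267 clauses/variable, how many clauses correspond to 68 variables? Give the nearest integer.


The 3-SAT phase transition occurs at approximately 4.267 clauses per variable.
m = 4.267 * 68 = 290.156.
Rounded to nearest integer: 290.

290


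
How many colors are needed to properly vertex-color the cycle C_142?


A cycle on an even number of vertices is bipartite: alternate two colors around the cycle.
Since 142 is even, two colors suffice, and at least two are needed because the graph has edges.
Chromatic number = 2.

2


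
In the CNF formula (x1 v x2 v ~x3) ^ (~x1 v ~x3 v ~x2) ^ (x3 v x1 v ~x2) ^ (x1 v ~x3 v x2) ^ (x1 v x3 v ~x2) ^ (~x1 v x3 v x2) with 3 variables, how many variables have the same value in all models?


Find all satisfying assignments: 4 model(s).
Check which variables have the same value in every model.
No variable is fixed across all models.
Backbone size = 0.

0


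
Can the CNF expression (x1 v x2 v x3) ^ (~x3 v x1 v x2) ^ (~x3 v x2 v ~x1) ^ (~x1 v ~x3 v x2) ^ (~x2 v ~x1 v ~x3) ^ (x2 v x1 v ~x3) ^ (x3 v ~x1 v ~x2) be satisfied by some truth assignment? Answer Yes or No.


Check all 8 possible truth assignments.
Number of satisfying assignments found: 3.
The formula is satisfiable.

Yes


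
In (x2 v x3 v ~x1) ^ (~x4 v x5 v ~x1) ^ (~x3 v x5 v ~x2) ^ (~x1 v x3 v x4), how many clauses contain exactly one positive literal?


A definite clause has exactly one positive literal.
Clause 1: 2 positive -> not definite
Clause 2: 1 positive -> definite
Clause 3: 1 positive -> definite
Clause 4: 2 positive -> not definite
Definite clause count = 2.

2


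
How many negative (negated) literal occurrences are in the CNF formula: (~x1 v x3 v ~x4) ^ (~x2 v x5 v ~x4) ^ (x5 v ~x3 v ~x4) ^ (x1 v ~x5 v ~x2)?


Scan each clause for negated literals.
Clause 1: 2 negative; Clause 2: 2 negative; Clause 3: 2 negative; Clause 4: 2 negative.
Total negative literal occurrences = 8.

8


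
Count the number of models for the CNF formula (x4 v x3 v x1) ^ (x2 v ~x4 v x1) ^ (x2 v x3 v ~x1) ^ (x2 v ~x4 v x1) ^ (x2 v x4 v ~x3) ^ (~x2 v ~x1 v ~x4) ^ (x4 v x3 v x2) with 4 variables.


Enumerate all 16 truth assignments over 4 variables.
Test each against every clause.
Satisfying assignments found: 6.

6


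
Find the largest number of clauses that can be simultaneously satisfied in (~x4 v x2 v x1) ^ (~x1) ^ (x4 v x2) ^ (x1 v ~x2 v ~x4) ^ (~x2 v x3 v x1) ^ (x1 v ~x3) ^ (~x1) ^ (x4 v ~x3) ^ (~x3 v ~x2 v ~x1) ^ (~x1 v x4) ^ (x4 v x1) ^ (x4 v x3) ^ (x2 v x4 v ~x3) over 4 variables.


Enumerate all 16 truth assignments.
For each, count how many of the 13 clauses are satisfied.
The formula is not fully satisfiable, so the maximum is below 13.
Maximum simultaneously satisfiable clauses = 12.

12


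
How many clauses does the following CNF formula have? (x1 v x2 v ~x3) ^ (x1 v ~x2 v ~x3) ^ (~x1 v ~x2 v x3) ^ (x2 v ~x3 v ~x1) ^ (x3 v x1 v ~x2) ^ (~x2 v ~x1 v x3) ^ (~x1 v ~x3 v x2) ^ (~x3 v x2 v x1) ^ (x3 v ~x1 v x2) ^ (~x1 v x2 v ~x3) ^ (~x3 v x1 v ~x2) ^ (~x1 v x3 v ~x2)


Each group enclosed in parentheses joined by ^ is one clause.
Counting the conjuncts: 12 clauses.

12
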